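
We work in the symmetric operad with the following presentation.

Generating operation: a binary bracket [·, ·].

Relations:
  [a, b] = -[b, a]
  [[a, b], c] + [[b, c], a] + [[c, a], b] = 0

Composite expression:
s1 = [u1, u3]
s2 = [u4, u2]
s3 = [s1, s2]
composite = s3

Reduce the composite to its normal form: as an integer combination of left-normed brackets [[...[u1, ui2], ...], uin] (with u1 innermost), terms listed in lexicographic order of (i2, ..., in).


-[[[u1, u3], u2], u4] + [[[u1, u3], u4], u2]

Antisymmetry and Jacobi reduce to u1-anchored left-normed brackets.
Composite bracket: [[u1, u3], [u4, u2]]
Applying ab - ba throughout gives 8 signed words (2^3 = 8).
Words beginning with u1 determine it all:
  u1u3u2u4 appears with sign -1, giving the term -[[[u1, u3], u2], u4]
  u1u3u4u2 appears with sign +1, giving the term +[[[u1, u3], u4], u2]


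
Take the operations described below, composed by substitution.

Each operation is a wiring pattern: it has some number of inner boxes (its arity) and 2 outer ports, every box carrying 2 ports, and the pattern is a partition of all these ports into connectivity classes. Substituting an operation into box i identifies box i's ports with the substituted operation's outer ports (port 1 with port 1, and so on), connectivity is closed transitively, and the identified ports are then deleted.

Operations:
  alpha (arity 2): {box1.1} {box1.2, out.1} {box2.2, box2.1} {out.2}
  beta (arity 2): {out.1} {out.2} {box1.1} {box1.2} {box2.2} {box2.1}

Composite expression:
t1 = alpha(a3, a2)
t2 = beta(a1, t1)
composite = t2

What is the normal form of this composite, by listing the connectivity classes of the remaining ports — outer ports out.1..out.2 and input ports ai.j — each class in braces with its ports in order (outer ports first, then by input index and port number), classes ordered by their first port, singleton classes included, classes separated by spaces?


{out.1} {out.2} {a1.1} {a1.2} {a2.1, a2.2} {a3.1} {a3.2}

Substituting into beta glues patterns; closure does the rest.
alpha over (a3, a2) gives {out.1, a3.2} {out.2} {a2.1, a2.2} {a3.1}, out.j being that stage's outer ports
beta over (a1, a3, a2) gives {out.1} {out.2} {a1.1} {a1.2} {a2.1, a2.2} {a3.1} {a3.2}, out.j being that stage's outer ports


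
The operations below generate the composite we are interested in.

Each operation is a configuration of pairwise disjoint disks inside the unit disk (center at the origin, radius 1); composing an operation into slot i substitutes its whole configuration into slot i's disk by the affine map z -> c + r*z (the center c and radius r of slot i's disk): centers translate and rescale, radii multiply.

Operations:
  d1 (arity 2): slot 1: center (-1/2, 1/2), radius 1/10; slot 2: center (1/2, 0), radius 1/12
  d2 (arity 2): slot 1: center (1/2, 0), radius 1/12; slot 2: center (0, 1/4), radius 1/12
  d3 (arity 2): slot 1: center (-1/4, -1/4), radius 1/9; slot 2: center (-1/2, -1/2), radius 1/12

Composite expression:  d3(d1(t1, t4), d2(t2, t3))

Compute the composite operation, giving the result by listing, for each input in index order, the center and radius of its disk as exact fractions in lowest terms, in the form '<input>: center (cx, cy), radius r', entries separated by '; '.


t1: center (-11/36, -7/36), radius 1/90; t2: center (-11/24, -1/2), radius 1/144; t3: center (-1/2, -23/48), radius 1/144; t4: center (-7/36, -1/4), radius 1/108

Only the slot chain above each t matters under d3; compose those maps.
for t1, the 2-step affine chain lands on center (-11/36, -7/36), radius 1/90
for t4, the 2-step affine chain lands on center (-7/36, -1/4), radius 1/108
for t2, the 2-step affine chain lands on center (-11/24, -1/2), radius 1/144
for t3, the 2-step affine chain lands on center (-1/2, -23/48), radius 1/144


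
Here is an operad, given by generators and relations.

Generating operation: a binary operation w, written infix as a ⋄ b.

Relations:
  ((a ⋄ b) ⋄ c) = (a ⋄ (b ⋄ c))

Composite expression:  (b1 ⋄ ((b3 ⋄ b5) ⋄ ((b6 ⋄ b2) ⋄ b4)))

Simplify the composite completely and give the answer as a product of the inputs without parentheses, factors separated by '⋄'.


b1 ⋄ b3 ⋄ b5 ⋄ b6 ⋄ b2 ⋄ b4

The w-tree's shape is irrelevant; the b-reading-order decides.
(b3 ⋄ b5) reduces to b3 ⋄ b5
(b6 ⋄ b2) reduces to b6 ⋄ b2
((b6 ⋄ b2) ⋄ b4) reduces to b6 ⋄ b2 ⋄ b4
((b3 ⋄ b5) ⋄ ((b6 ⋄ b2) ⋄ b4)) reduces to b3 ⋄ b5 ⋄ b6 ⋄ b2 ⋄ b4
(b1 ⋄ ((b3 ⋄ b5) ⋄ ((b6 ⋄ b2) ⋄ b4))) reduces to b1 ⋄ b3 ⋄ b5 ⋄ b6 ⋄ b2 ⋄ b4


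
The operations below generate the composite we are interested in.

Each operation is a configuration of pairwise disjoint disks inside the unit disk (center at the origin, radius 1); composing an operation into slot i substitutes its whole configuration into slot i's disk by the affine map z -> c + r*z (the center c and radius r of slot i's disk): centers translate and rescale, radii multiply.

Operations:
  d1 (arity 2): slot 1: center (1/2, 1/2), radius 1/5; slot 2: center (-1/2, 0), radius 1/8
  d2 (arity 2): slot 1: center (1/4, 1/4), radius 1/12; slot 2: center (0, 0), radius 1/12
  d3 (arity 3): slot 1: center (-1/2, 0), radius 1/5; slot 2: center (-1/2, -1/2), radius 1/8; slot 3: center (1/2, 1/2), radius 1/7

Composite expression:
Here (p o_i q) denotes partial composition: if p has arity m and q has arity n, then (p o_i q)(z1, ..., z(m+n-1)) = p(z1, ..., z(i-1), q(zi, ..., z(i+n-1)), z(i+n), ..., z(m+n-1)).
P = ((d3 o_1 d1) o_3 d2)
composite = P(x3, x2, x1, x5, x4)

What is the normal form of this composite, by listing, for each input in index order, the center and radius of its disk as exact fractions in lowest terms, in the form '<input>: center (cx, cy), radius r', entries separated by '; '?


Only the slot chain above each x matters under d3; compose those maps.
input x3: composing its 2 substitution steps yields center (-2/5, 1/10), radius 1/25
input x2: composing its 2 substitution steps yields center (-3/5, 0), radius 1/40
input x1: composing its 2 substitution steps yields center (-15/32, -15/32), radius 1/96
input x5: composing its 2 substitution steps yields center (-1/2, -1/2), radius 1/96
input x4: composing its 1 substitution step yields center (1/2, 1/2), radius 1/7

x1: center (-15/32, -15/32), radius 1/96; x2: center (-3/5, 0), radius 1/40; x3: center (-2/5, 1/10), radius 1/25; x4: center (1/2, 1/2), radius 1/7; x5: center (-1/2, -1/2), radius 1/96


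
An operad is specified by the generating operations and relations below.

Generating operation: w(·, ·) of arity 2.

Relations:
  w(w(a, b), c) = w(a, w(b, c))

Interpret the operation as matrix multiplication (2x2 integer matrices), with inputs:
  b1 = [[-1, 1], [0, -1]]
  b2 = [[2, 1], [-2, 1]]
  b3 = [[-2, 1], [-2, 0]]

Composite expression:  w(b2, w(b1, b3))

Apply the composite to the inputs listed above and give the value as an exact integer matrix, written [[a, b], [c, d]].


[[2, -2], [2, 2]]


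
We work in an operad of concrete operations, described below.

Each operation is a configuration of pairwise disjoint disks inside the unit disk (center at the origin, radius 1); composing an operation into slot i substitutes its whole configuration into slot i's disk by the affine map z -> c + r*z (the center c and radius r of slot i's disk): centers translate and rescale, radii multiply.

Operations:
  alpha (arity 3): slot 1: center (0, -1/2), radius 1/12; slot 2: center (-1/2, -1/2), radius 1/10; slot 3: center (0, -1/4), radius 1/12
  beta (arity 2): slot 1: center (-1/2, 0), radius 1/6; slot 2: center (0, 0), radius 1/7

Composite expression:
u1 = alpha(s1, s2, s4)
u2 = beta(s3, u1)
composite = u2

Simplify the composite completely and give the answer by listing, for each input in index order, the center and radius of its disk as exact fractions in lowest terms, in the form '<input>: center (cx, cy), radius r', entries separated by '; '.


s1: center (0, -1/14), radius 1/84; s2: center (-1/14, -1/14), radius 1/70; s3: center (-1/2, 0), radius 1/6; s4: center (0, -1/28), radius 1/84

Follow each s-input down from beta: c' goes to c + r*c', radius to r*r'.
s3 passes through 1 substitution, ending at center (-1/2, 0), radius 1/6
s1 passes through 2 substitutions, ending at center (0, -1/14), radius 1/84
s2 passes through 2 substitutions, ending at center (-1/14, -1/14), radius 1/70
s4 passes through 2 substitutions, ending at center (0, -1/28), radius 1/84


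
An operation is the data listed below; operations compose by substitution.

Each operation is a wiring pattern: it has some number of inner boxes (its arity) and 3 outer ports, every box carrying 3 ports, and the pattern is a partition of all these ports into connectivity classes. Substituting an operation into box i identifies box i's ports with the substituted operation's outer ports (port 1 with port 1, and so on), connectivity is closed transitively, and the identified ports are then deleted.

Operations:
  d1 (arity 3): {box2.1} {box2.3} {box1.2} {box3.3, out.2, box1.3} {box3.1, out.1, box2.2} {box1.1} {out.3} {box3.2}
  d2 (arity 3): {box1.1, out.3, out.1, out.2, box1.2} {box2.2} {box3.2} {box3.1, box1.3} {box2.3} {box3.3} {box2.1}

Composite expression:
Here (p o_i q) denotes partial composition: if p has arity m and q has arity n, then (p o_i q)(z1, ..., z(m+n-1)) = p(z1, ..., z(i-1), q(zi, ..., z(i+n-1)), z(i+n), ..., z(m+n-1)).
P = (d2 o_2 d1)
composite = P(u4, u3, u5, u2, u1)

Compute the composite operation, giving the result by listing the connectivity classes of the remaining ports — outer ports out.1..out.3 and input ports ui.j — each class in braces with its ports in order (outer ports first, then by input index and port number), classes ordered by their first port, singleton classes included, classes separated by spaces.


{out.1, out.2, out.3, u4.1, u4.2} {u1.1, u4.3} {u1.2} {u1.3} {u2.1, u5.2} {u2.2} {u2.3, u3.3} {u3.1} {u3.2} {u5.1} {u5.3}

Connectivity passes through glued d2-boundaries; trace each wire chain.
composing d1 on (u3, u5, u2), with out.j its own outer ports: {out.1, u2.1, u5.2} {out.2, u2.3, u3.3} {out.3} {u2.2} {u3.1} {u3.2} {u5.1} {u5.3}
composing d2 on (u4, u3, u5, u2, u1), with out.j its own outer ports: {out.1, out.2, out.3, u4.1, u4.2} {u1.1, u4.3} {u1.2} {u1.3} {u2.1, u5.2} {u2.2} {u2.3, u3.3} {u3.1} {u3.2} {u5.1} {u5.3}


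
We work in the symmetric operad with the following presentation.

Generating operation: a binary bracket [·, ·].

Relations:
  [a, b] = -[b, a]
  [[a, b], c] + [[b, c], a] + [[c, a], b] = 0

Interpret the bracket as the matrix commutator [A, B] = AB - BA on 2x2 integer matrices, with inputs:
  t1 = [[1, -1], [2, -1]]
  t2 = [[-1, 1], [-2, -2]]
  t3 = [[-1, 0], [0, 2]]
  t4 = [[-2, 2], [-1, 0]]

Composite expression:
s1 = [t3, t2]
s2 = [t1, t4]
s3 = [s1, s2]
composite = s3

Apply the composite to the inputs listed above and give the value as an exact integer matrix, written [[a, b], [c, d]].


[t3, t2] = [[0, -3], [-6, 0]]
[t1, t4] = [[-3, 2], [-2, 3]]
[[t3, t2], [t1, t4]] = [[18, -18], [36, -18]]

[[18, -18], [36, -18]]


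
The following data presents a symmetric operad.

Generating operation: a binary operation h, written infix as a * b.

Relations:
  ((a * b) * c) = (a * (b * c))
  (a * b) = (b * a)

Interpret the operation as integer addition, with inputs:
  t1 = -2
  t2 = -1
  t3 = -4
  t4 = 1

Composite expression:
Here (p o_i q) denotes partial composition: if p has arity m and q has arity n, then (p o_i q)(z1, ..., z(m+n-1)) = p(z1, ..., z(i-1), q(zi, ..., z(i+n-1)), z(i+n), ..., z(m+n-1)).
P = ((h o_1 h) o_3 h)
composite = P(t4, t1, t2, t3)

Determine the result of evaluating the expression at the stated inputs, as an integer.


-6

(t4 * t1) = -1
(t2 * t3) = -5
((t4 * t1) * (t2 * t3)) = -6


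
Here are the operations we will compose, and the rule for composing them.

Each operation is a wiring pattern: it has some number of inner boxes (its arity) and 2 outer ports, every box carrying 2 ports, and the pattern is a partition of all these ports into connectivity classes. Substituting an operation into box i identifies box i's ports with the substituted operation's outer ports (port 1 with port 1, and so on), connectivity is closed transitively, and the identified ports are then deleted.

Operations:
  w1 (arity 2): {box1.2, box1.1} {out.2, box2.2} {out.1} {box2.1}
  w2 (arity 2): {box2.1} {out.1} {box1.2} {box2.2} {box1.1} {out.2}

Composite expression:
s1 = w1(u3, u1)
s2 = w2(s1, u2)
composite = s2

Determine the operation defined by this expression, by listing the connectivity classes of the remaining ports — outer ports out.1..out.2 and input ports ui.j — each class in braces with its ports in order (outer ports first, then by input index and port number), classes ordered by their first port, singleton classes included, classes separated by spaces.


{out.1} {out.2} {u1.1} {u1.2} {u2.1} {u2.2} {u3.1, u3.2}

Two ports join when wires chain via w2-identified ports.
the subtree at w1 composes to {out.1} {out.2, u1.2} {u1.1} {u3.1, u3.2} on (u3, u1); out.j = own outer ports
the subtree at w2 composes to {out.1} {out.2} {u1.1} {u1.2} {u2.1} {u2.2} {u3.1, u3.2} on (u3, u1, u2); out.j = own outer ports


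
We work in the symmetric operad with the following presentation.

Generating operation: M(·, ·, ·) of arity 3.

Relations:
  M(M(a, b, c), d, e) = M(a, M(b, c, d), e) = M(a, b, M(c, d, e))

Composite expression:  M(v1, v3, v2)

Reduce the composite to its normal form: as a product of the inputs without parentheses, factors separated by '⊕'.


v1 ⊕ v3 ⊕ v2

All parenthesizations of M agree; list the v-inputs left to right.
M(v1, v3, v2) flattens to v1 ⊕ v3 ⊕ v2


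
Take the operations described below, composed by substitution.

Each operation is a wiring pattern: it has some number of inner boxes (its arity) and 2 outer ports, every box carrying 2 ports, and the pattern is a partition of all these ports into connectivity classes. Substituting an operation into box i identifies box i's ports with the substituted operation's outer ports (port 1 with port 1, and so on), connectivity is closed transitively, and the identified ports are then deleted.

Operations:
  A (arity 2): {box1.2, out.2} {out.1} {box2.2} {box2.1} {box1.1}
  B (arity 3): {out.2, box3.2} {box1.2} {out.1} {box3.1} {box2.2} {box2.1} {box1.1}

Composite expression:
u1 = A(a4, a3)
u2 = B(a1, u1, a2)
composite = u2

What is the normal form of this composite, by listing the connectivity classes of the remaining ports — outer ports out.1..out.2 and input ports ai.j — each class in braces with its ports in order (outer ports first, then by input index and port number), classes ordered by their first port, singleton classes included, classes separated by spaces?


Reachability decides: close wires over B-identified ports.
through A, on inputs (a4, a3): {out.1} {out.2, a4.2} {a3.1} {a3.2} {a4.1} (out.j = stage outer ports)
through B, on inputs (a1, a4, a3, a2): {out.1} {out.2, a2.2} {a1.1} {a1.2} {a2.1} {a3.1} {a3.2} {a4.1} {a4.2} (out.j = stage outer ports)

{out.1} {out.2, a2.2} {a1.1} {a1.2} {a2.1} {a3.1} {a3.2} {a4.1} {a4.2}


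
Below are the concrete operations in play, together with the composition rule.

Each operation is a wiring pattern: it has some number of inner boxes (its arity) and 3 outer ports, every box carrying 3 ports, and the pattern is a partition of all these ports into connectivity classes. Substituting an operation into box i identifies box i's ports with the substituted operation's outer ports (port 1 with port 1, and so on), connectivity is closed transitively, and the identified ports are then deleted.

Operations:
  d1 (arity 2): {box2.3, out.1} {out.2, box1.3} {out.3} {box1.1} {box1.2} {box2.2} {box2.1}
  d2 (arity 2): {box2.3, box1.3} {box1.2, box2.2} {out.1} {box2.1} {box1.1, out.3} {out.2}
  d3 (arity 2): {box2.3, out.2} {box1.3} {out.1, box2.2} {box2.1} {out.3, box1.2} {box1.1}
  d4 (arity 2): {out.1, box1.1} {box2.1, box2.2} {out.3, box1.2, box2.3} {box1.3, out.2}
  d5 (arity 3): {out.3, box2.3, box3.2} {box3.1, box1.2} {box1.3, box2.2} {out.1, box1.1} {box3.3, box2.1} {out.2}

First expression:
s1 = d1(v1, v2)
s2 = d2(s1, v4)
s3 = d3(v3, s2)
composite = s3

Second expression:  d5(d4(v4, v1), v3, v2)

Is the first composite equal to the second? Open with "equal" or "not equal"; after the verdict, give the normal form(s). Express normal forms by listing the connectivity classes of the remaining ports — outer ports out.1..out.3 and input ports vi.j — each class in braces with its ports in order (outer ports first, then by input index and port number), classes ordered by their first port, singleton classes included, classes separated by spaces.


The first composite normalizes to {out.1} {out.2, v2.3} {out.3, v3.2} {v1.1} {v1.2} {v1.3, v4.2} {v2.1} {v2.2} {v3.1} {v3.3} {v4.1} {v4.3}
The second composite normalizes to {out.1, v4.1} {out.2} {out.3, v2.2, v3.3} {v1.1, v1.2} {v1.3, v3.2, v4.2} {v2.1, v4.3} {v2.3, v3.1}
No match — not equal.

not equal: they reduce to {out.1} {out.2, v2.3} {out.3, v3.2} {v1.1} {v1.2} {v1.3, v4.2} {v2.1} {v2.2} {v3.1} {v3.3} {v4.1} {v4.3} and {out.1, v4.1} {out.2} {out.3, v2.2, v3.3} {v1.1, v1.2} {v1.3, v3.2, v4.2} {v2.1, v4.3} {v2.3, v3.1}


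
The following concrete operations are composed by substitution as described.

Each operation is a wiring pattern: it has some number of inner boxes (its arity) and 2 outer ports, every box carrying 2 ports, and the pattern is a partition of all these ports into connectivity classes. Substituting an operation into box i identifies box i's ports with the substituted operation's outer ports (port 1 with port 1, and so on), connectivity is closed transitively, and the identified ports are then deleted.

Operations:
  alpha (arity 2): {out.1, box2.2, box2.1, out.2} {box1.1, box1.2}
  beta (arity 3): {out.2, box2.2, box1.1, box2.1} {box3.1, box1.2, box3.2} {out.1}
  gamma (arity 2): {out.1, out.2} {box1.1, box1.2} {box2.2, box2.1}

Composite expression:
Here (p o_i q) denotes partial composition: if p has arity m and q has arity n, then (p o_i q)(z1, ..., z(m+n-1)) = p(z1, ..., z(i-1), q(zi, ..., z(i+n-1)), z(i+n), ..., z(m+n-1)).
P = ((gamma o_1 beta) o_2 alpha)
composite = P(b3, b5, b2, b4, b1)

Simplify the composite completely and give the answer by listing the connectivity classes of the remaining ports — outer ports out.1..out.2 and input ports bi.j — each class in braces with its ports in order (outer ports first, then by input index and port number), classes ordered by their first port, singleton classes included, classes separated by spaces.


{out.1, out.2} {b1.1, b1.2} {b2.1, b2.2, b3.1} {b3.2, b4.1, b4.2} {b5.1, b5.2}

After gluing at gamma, chains via deleted ports link the b-ports.
after alpha, the pattern on (b5, b2) reads {out.1, out.2, b2.1, b2.2} {b5.1, b5.2} (out.j = its outer ports)
after beta, the pattern on (b3, b5, b2, b4) reads {out.1} {out.2, b2.1, b2.2, b3.1} {b3.2, b4.1, b4.2} {b5.1, b5.2} (out.j = its outer ports)
after gamma, the pattern on (b3, b5, b2, b4, b1) reads {out.1, out.2} {b1.1, b1.2} {b2.1, b2.2, b3.1} {b3.2, b4.1, b4.2} {b5.1, b5.2} (out.j = its outer ports)


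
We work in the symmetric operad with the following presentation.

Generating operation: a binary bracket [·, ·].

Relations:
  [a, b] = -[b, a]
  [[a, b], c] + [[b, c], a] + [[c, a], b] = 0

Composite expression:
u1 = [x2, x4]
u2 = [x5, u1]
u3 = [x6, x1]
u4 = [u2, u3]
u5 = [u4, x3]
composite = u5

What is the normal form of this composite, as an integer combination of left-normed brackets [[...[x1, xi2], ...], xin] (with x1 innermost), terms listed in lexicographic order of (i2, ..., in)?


Left-normed coefficients sit on the x1-initial expansion words.
Composite bracket: [[[x5, [x2, x4]], [x6, x1]], x3]
Applying ab - ba throughout gives 32 signed words (2^5 = 32).
Only words starting with x1 matter:
  word x1x6x2x4x5x3 has sign -1, contributing -[[[[[x1, x6], x2], x4], x5], x3]
  word x1x6x4x2x5x3 has sign +1, contributing +[[[[[x1, x6], x4], x2], x5], x3]
  word x1x6x5x2x4x3 has sign +1, contributing +[[[[[x1, x6], x5], x2], x4], x3]
  word x1x6x5x4x2x3 has sign -1, contributing -[[[[[x1, x6], x5], x4], x2], x3]

-[[[[[x1, x6], x2], x4], x5], x3] + [[[[[x1, x6], x4], x2], x5], x3] + [[[[[x1, x6], x5], x2], x4], x3] - [[[[[x1, x6], x5], x4], x2], x3]


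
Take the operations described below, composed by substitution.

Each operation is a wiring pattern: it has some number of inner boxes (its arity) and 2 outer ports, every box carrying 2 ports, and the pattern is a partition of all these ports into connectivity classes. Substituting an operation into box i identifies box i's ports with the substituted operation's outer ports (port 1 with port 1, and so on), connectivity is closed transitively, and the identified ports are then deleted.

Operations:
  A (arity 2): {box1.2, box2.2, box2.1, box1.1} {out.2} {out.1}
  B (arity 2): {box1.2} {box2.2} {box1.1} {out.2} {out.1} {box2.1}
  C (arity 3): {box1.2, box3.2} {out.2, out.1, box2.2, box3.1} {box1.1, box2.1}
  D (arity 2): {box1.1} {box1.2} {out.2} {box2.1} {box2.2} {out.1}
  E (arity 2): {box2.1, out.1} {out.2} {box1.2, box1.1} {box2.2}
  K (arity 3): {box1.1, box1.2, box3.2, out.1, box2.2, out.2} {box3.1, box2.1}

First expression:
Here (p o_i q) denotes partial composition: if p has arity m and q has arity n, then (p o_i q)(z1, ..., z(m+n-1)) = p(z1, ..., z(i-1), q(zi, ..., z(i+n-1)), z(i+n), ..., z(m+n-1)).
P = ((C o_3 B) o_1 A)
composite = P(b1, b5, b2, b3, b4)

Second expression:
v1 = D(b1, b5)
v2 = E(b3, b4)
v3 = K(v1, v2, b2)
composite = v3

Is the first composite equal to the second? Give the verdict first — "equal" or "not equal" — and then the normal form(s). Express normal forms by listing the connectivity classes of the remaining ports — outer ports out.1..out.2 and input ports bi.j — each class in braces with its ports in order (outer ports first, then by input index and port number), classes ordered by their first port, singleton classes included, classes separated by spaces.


not equal; the first gives {out.1, out.2, b2.2} {b1.1, b1.2, b5.1, b5.2} {b2.1} {b3.1} {b3.2} {b4.1} {b4.2} and the second {out.1, out.2, b2.2} {b1.1} {b1.2} {b2.1, b4.1} {b3.1, b3.2} {b4.2} {b5.1} {b5.2}

Reducing the first expression gives {out.1, out.2, b2.2} {b1.1, b1.2, b5.1, b5.2} {b2.1} {b3.1} {b3.2} {b4.1} {b4.2}
Reducing the second expression gives {out.1, out.2, b2.2} {b1.1} {b1.2} {b2.1, b4.1} {b3.1, b3.2} {b4.2} {b5.1} {b5.2}
They disagree, so not equal.


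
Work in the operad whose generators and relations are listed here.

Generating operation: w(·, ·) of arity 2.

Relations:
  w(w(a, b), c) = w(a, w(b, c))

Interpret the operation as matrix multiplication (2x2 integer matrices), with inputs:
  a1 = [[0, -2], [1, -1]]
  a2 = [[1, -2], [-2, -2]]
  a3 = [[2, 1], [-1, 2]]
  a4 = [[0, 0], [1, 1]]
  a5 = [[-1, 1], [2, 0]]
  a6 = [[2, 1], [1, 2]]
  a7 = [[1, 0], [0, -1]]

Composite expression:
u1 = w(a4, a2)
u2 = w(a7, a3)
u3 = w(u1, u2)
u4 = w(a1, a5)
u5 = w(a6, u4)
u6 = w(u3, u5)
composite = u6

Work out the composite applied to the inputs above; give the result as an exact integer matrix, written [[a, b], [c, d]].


[[0, 0], [-4, 8]]

w(a4, a2) = [[0, 0], [-1, -4]]
w(a7, a3) = [[2, 1], [1, -2]]
w(w(a4, a2), w(a7, a3)) = [[0, 0], [-6, 7]]
w(a1, a5) = [[-4, 0], [-3, 1]]
w(a6, w(a1, a5)) = [[-11, 1], [-10, 2]]
w(w(w(a4, a2), w(a7, a3)), w(a6, w(a1, a5))) = [[0, 0], [-4, 8]]


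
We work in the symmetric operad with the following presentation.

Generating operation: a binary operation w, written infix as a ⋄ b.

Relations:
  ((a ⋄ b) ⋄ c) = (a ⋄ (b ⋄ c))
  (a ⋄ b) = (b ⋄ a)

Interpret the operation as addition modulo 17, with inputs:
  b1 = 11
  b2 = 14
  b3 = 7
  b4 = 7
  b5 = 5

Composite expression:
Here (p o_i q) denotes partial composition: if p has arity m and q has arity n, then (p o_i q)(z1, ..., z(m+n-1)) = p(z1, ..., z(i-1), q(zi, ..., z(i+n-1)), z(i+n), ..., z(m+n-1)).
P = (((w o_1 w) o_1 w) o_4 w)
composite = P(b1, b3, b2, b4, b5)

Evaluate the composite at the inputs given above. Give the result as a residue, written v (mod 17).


10 (mod 17)


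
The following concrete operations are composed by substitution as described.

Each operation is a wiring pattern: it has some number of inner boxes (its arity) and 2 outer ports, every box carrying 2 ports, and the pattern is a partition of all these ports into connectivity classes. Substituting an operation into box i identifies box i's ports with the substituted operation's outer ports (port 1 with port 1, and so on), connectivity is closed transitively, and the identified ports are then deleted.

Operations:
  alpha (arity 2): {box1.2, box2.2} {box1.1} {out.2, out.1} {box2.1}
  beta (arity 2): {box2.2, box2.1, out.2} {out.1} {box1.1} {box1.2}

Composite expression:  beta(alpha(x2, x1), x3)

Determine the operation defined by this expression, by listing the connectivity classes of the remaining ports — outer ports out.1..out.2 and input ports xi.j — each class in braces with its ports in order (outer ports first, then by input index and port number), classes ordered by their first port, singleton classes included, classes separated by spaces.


{out.1} {out.2, x3.1, x3.2} {x1.1} {x1.2, x2.2} {x2.1}


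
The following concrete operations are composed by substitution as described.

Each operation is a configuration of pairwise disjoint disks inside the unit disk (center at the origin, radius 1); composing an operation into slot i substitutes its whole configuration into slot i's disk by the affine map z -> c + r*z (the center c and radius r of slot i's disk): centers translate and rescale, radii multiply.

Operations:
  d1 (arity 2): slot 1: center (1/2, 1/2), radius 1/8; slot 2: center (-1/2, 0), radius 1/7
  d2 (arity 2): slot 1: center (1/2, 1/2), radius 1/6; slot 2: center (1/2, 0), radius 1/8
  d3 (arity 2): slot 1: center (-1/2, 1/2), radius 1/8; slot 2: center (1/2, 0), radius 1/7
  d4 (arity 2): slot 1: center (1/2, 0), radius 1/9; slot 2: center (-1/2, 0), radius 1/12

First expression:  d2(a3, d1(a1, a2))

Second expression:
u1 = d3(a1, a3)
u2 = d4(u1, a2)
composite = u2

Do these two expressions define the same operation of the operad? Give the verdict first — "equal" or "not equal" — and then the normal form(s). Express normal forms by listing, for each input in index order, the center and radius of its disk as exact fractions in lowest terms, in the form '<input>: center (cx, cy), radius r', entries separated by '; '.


not equal: they reduce to a1: center (9/16, 1/16), radius 1/64; a2: center (7/16, 0), radius 1/56; a3: center (1/2, 1/2), radius 1/6 and a1: center (4/9, 1/18), radius 1/72; a2: center (-1/2, 0), radius 1/12; a3: center (5/9, 0), radius 1/63

The first expression reduces to a1: center (9/16, 1/16), radius 1/64; a2: center (7/16, 0), radius 1/56; a3: center (1/2, 1/2), radius 1/6
The second expression reduces to a1: center (4/9, 1/18), radius 1/72; a2: center (-1/2, 0), radius 1/12; a3: center (5/9, 0), radius 1/63
They disagree, so not equal.


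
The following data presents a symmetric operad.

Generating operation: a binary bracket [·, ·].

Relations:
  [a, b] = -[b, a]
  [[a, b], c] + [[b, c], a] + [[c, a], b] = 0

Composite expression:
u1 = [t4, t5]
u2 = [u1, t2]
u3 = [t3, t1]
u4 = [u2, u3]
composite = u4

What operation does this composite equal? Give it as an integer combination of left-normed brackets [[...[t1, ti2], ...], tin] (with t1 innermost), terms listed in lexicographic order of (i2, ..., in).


-[[[[t1, t3], t2], t4], t5] + [[[[t1, t3], t2], t5], t4] + [[[[t1, t3], t4], t5], t2] - [[[[t1, t3], t5], t4], t2]

Left-normed coefficients sit on the t1-initial expansion words.
Composite bracket: [[[t4, t5], t2], [t3, t1]]
Applying ab - ba throughout gives 16 signed words (2^4 = 16).
Collect the words opening with t1:
  from t1t3t2t4t5, sign -1: term -[[[[t1, t3], t2], t4], t5]
  from t1t3t2t5t4, sign +1: term +[[[[t1, t3], t2], t5], t4]
  from t1t3t4t5t2, sign +1: term +[[[[t1, t3], t4], t5], t2]
  from t1t3t5t4t2, sign -1: term -[[[[t1, t3], t5], t4], t2]


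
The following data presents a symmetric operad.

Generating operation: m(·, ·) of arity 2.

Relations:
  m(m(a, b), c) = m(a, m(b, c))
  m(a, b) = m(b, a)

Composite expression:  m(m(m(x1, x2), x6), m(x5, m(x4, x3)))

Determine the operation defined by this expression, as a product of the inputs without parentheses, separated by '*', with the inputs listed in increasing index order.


Shape and order are irrelevant to m; the x-input set decides.
m(x1, x2) flattens to x1 * x2
m(m(x1, x2), x6) flattens to x1 * x2 * x6
m(x4, x3) flattens to x4 * x3
m(x5, m(x4, x3)) flattens to x5 * x4 * x3
m(m(m(x1, x2), x6), m(x5, m(x4, x3))) flattens to x1 * x2 * x6 * x5 * x4 * x3
sorting the factors by input index: x1 * x2 * x3 * x4 * x5 * x6

x1 * x2 * x3 * x4 * x5 * x6


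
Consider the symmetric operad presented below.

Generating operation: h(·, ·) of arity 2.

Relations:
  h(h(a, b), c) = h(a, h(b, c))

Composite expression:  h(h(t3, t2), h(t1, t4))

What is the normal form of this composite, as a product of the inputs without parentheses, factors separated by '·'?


Under associativity of h, the answer is the t's in reading order.
h(t3, t2) reduces to t3 · t2
h(t1, t4) reduces to t1 · t4
h(h(t3, t2), h(t1, t4)) reduces to t3 · t2 · t1 · t4

t3 · t2 · t1 · t4


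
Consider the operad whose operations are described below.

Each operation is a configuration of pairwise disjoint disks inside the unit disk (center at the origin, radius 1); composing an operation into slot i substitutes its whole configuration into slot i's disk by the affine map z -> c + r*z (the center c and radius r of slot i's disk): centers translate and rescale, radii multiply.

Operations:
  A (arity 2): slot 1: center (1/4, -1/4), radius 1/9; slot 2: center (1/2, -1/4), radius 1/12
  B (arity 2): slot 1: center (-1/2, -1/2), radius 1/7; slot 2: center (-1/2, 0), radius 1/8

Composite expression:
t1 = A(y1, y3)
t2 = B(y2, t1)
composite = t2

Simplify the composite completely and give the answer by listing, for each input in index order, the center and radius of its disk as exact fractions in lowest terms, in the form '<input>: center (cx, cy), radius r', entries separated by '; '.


y1: center (-15/32, -1/32), radius 1/72; y2: center (-1/2, -1/2), radius 1/7; y3: center (-7/16, -1/32), radius 1/96

Below B, radii multiply path by path; the y-disk centers shift.
for y2, the 1-step affine chain lands on center (-1/2, -1/2), radius 1/7
for y1, the 2-step affine chain lands on center (-15/32, -1/32), radius 1/72
for y3, the 2-step affine chain lands on center (-7/16, -1/32), radius 1/96


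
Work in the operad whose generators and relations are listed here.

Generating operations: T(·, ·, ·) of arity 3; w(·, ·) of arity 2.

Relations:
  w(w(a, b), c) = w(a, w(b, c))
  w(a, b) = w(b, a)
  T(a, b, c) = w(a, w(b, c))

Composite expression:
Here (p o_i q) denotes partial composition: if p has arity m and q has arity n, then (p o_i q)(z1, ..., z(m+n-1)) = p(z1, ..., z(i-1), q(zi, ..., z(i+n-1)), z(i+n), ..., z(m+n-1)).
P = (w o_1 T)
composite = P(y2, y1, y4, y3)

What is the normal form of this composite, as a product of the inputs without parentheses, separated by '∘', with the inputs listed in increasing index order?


y1 ∘ y2 ∘ y3 ∘ y4


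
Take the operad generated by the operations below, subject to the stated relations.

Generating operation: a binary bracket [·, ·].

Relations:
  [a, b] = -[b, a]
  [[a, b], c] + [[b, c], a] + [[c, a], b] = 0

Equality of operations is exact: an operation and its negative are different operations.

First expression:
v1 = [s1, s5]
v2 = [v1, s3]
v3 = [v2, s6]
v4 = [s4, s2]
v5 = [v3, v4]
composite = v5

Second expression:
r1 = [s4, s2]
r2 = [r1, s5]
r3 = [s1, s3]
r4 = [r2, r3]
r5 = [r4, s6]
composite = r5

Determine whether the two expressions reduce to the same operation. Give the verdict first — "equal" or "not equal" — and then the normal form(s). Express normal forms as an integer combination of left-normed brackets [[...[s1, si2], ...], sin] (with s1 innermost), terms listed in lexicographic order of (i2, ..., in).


not equal — first -[[[[[s1, s5], s3], s6], s2], s4] + [[[[[s1, s5], s3], s6], s4], s2], second [[[[[s1, s3], s2], s4], s5], s6] - [[[[[s1, s3], s4], s2], s5], s6] - [[[[[s1, s3], s5], s2], s4], s6] + [[[[[s1, s3], s5], s4], s2], s6]

The first expression reduces to -[[[[[s1, s5], s3], s6], s2], s4] + [[[[[s1, s5], s3], s6], s4], s2]
The second expression reduces to [[[[[s1, s3], s2], s4], s5], s6] - [[[[[s1, s3], s4], s2], s5], s6] - [[[[[s1, s3], s5], s2], s4], s6] + [[[[[s1, s3], s5], s4], s2], s6]
The normal forms differ: not equal.


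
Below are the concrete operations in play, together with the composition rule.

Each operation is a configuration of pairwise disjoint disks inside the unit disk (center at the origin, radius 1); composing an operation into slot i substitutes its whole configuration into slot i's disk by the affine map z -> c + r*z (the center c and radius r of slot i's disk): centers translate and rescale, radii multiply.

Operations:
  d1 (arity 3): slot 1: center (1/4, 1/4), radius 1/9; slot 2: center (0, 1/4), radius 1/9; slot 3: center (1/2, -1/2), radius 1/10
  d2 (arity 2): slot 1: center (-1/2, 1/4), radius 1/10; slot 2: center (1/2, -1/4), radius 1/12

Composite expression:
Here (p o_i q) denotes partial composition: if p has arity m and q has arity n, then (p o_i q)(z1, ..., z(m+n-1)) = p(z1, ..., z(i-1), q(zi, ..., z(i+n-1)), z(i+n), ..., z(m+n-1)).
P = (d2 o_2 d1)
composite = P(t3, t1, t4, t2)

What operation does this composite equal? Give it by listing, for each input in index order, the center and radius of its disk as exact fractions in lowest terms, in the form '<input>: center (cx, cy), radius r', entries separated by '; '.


t1: center (25/48, -11/48), radius 1/108; t2: center (13/24, -7/24), radius 1/120; t3: center (-1/2, 1/4), radius 1/10; t4: center (1/2, -11/48), radius 1/108

Follow each t-input down from d2: c' goes to c + r*c', radius to r*r'.
t3 passes through 1 substitution, ending at center (-1/2, 1/4), radius 1/10
t1 passes through 2 substitutions, ending at center (25/48, -11/48), radius 1/108
t4 passes through 2 substitutions, ending at center (1/2, -11/48), radius 1/108
t2 passes through 2 substitutions, ending at center (13/24, -7/24), radius 1/120


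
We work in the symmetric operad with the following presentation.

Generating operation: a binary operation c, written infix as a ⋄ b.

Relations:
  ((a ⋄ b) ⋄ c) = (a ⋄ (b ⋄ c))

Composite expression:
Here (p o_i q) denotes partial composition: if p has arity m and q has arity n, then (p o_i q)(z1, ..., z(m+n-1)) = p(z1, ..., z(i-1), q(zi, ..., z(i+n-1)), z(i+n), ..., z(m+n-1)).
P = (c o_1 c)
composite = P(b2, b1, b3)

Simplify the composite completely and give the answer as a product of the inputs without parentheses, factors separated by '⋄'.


b2 ⋄ b1 ⋄ b3

Associativity of c dissolves the nesting; only the b-input order survives.
(b2 ⋄ b1) spells out as b2 ⋄ b1
((b2 ⋄ b1) ⋄ b3) spells out as b2 ⋄ b1 ⋄ b3


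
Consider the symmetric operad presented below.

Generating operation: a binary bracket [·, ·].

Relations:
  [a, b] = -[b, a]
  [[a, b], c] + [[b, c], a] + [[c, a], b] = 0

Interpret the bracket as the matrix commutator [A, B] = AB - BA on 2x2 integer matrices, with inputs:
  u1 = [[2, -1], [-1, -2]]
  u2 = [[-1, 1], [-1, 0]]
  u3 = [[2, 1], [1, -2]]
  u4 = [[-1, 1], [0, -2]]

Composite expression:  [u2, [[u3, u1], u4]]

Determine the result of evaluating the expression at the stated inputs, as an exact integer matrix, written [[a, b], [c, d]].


[[16, 8], [24, -16]]


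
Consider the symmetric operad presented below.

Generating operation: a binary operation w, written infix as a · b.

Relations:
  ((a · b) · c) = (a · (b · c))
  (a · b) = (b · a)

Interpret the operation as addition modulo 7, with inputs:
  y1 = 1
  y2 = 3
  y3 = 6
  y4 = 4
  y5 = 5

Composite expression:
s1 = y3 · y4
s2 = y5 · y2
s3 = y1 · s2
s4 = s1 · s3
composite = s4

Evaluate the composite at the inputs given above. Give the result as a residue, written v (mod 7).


5 (mod 7)


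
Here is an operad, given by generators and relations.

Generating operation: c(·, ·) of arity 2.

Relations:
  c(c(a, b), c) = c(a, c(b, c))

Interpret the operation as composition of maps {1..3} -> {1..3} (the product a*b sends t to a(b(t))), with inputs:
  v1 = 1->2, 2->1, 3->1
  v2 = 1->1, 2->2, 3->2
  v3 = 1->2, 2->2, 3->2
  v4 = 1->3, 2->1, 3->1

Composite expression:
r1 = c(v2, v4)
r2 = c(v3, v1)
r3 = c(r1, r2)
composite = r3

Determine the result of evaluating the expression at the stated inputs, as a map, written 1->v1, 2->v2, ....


c(v2, v4) = 1->2, 2->1, 3->1
c(v3, v1) = 1->2, 2->2, 3->2
c(c(v2, v4), c(v3, v1)) = 1->1, 2->1, 3->1

1->1, 2->1, 3->1


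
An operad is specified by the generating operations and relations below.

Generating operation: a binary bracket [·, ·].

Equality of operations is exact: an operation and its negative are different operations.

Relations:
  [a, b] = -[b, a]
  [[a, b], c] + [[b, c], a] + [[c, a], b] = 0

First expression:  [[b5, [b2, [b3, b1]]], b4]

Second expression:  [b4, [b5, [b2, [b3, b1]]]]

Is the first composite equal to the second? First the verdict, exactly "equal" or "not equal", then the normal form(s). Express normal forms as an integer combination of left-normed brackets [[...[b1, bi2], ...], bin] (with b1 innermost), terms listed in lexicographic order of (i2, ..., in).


not equal; first: -[[[[b1, b3], b2], b5], b4]; second: [[[[b1, b3], b2], b5], b4]

The first expression reduces to -[[[[b1, b3], b2], b5], b4]
The second expression reduces to [[[[b1, b3], b2], b5], b4]
The normal forms differ: not equal.


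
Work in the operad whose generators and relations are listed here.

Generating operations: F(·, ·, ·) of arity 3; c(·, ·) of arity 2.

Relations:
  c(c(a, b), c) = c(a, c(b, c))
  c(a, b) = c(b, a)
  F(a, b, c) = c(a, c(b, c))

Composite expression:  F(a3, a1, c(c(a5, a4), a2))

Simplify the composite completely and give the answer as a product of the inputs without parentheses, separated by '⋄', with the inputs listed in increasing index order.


Reordering under F is free, so list the a-inputs canonically.
c(a5, a4) collapses to a5 ⋄ a4
c(c(a5, a4), a2) collapses to a5 ⋄ a4 ⋄ a2
F(a3, a1, c(c(a5, a4), a2)) collapses to a3 ⋄ a1 ⋄ a5 ⋄ a4 ⋄ a2
reordering the factors by index: a1 ⋄ a2 ⋄ a3 ⋄ a4 ⋄ a5

a1 ⋄ a2 ⋄ a3 ⋄ a4 ⋄ a5


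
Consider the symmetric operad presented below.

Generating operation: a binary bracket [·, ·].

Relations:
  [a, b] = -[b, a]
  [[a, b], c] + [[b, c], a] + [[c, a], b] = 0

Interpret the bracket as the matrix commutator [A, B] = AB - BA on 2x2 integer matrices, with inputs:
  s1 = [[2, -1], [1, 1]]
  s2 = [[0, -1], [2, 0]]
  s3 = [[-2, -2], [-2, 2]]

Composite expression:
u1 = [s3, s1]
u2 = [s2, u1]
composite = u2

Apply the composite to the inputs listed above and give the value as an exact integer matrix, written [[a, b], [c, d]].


[[-14, -8], [-16, 14]]

[s3, s1] = [[-4, 6], [2, 4]]
[s2, [s3, s1]] = [[-14, -8], [-16, 14]]


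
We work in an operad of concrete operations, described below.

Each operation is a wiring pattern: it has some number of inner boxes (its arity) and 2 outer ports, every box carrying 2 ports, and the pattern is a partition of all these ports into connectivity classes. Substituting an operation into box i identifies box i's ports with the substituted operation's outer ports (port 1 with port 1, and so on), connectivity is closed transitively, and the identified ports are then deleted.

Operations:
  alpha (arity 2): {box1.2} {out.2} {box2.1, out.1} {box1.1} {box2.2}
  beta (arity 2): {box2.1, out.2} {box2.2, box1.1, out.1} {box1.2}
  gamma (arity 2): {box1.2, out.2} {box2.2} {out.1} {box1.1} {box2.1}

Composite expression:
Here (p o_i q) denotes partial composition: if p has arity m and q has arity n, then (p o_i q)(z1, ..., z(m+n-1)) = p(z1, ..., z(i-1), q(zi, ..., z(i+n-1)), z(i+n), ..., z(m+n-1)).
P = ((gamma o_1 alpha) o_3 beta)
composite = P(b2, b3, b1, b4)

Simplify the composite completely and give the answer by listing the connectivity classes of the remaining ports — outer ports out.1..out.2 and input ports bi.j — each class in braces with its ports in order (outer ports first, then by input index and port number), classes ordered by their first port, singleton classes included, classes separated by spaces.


{out.1} {out.2} {b1.1, b4.2} {b1.2} {b2.1} {b2.2} {b3.1} {b3.2} {b4.1}

Two ports join when wires chain via gamma-identified ports.
composing alpha on (b2, b3), with out.j its own outer ports: {out.1, b3.1} {out.2} {b2.1} {b2.2} {b3.2}
composing beta on (b1, b4), with out.j its own outer ports: {out.1, b1.1, b4.2} {out.2, b4.1} {b1.2}
composing gamma on (b2, b3, b1, b4), with out.j its own outer ports: {out.1} {out.2} {b1.1, b4.2} {b1.2} {b2.1} {b2.2} {b3.1} {b3.2} {b4.1}
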